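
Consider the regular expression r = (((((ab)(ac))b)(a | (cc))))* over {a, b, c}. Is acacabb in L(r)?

no

acacabb cannot be split into zero or more pieces each matching ((((ab)(ac))b)(a|(cc))).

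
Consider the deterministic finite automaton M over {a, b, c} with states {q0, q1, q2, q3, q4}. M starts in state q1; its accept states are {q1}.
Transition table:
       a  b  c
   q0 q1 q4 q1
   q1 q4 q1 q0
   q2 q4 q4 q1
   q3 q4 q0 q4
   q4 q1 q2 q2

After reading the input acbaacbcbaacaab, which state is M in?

q1 --a--> q4
q4 --c--> q2
q2 --b--> q4
q4 --a--> q1
q1 --a--> q4
q4 --c--> q2
q2 --b--> q4
q4 --c--> q2
q2 --b--> q4
q4 --a--> q1
q1 --a--> q4
q4 --c--> q2
q2 --a--> q4
q4 --a--> q1
q1 --b--> q1

q1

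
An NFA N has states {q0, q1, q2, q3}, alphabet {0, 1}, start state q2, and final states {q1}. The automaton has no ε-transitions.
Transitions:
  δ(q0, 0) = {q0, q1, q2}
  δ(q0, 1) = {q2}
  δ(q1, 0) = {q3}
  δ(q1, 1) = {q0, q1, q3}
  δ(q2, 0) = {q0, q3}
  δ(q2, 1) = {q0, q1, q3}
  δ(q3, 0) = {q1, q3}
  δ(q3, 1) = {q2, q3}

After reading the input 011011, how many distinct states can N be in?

Start: {q2}
read 0: {q0, q3}
read 1: {q2, q3}
read 1: {q0, q1, q2, q3}
read 0: {q0, q1, q2, q3}
read 1: {q0, q1, q2, q3}
read 1: {q0, q1, q2, q3}
Final reachable set {q0, q1, q2, q3} has 4 states.

4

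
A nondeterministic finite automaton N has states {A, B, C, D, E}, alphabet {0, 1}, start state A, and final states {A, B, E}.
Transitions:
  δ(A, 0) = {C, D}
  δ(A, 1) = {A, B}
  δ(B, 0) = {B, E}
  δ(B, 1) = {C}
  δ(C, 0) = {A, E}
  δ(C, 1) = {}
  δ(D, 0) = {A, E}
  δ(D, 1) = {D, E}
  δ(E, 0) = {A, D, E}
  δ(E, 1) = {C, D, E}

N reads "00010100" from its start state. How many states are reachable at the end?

Start: {A}
read 0: {C, D}
read 0: {A, E}
read 0: {A, C, D, E}
read 1: {A, B, C, D, E}
read 0: {A, B, C, D, E}
read 1: {A, B, C, D, E}
read 0: {A, B, C, D, E}
read 0: {A, B, C, D, E}
Final reachable set {A, B, C, D, E} has 5 states.

5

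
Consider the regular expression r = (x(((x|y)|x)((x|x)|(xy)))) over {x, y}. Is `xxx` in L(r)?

Split as x·xx: x matches x and (((x|y)|x)((x|x)|(xy))) matches xx.

yes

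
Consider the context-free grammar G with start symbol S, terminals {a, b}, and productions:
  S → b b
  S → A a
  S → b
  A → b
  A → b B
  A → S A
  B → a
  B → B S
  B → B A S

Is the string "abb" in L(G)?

no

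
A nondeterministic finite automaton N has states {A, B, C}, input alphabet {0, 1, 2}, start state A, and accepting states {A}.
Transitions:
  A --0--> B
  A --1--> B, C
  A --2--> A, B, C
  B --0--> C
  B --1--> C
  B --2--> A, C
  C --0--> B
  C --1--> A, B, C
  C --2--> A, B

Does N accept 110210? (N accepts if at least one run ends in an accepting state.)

rejected

Start: {A}
read 1: {B, C}
read 1: {A, B, C}
read 0: {B, C}
read 2: {A, B, C}
read 1: {A, B, C}
read 0: {B, C}
Reachable ∩ accepting = {} — empty.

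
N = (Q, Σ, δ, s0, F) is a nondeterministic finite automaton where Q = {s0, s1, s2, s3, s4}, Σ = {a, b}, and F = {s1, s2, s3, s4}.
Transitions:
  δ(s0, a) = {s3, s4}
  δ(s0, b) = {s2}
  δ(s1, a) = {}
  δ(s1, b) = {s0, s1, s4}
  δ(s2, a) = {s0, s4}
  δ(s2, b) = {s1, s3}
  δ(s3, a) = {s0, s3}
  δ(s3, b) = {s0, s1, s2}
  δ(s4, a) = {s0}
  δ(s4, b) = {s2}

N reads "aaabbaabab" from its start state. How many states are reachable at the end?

3

Start: {s0}
read a: {s3, s4}
read a: {s0, s3}
read a: {s0, s3, s4}
read b: {s0, s1, s2}
read b: {s0, s1, s2, s3, s4}
read a: {s0, s3, s4}
read a: {s0, s3, s4}
read b: {s0, s1, s2}
read a: {s0, s3, s4}
read b: {s0, s1, s2}
Final reachable set {s0, s1, s2} has 3 states.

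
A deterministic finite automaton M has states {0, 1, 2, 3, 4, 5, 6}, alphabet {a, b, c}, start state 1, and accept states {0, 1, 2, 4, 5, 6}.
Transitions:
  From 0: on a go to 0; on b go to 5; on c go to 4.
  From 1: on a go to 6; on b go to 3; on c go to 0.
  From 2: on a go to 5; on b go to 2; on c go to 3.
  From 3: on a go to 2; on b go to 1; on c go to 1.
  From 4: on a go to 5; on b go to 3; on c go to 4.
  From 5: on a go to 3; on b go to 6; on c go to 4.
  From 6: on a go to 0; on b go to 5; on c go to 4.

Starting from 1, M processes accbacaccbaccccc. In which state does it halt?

1 --a--> 6
6 --c--> 4
4 --c--> 4
4 --b--> 3
3 --a--> 2
2 --c--> 3
3 --a--> 2
2 --c--> 3
3 --c--> 1
1 --b--> 3
3 --a--> 2
2 --c--> 3
3 --c--> 1
1 --c--> 0
0 --c--> 4
4 --c--> 4

4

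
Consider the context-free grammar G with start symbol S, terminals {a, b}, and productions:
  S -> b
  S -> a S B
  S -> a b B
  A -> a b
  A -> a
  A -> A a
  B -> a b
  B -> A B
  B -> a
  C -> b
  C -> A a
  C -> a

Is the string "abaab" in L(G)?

S ⇒ abB ⇒ abAB ⇒ abaB ⇒ abaab

yes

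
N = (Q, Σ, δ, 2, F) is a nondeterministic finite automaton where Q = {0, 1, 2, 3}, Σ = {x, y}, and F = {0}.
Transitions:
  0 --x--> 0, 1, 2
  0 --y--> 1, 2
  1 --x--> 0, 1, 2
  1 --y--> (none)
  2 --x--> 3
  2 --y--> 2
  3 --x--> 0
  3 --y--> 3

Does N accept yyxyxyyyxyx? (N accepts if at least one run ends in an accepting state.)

Start: {2}
read y: {2}
read y: {2}
read x: {3}
read y: {3}
read x: {0}
read y: {1, 2}
read y: {2}
read y: {2}
read x: {3}
read y: {3}
read x: {0}
Reachable ∩ accepting = {0} — nonempty.

accepted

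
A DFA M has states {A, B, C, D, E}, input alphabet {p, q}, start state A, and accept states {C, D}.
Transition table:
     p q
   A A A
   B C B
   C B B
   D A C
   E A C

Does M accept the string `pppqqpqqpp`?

A --p--> A
A --p--> A
A --p--> A
A --q--> A
A --q--> A
A --p--> A
A --q--> A
A --q--> A
A --p--> A
A --p--> A
End in state A, which is not an accepting state.

rejected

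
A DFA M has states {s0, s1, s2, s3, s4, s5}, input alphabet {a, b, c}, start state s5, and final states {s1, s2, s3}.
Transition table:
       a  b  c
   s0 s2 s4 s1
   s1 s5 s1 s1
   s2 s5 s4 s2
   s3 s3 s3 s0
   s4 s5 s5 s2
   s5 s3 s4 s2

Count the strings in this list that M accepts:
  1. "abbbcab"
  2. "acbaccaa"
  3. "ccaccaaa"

"abbbcab": rejected
"acbaccaa": accepted
"ccaccaaa": accepted

2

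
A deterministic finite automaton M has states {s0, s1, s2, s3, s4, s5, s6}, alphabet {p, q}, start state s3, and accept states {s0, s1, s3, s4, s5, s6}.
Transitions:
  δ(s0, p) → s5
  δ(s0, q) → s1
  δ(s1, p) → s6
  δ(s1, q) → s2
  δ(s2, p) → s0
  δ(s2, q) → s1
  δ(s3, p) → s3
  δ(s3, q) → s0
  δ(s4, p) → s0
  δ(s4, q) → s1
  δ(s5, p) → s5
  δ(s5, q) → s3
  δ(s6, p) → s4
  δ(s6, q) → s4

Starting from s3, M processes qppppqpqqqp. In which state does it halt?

s0

s3 --q--> s0
s0 --p--> s5
s5 --p--> s5
s5 --p--> s5
s5 --p--> s5
s5 --q--> s3
s3 --p--> s3
s3 --q--> s0
s0 --q--> s1
s1 --q--> s2
s2 --p--> s0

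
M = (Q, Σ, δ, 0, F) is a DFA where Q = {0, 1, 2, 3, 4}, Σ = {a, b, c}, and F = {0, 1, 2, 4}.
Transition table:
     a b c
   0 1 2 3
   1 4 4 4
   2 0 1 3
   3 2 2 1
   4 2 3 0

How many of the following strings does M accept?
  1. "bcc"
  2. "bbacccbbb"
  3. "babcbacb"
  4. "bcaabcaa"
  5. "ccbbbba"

5

"bcc": accepted
"bbacccbbb": accepted
"babcbacb": accepted
"bcaabcaa": accepted
"ccbbbba": accepted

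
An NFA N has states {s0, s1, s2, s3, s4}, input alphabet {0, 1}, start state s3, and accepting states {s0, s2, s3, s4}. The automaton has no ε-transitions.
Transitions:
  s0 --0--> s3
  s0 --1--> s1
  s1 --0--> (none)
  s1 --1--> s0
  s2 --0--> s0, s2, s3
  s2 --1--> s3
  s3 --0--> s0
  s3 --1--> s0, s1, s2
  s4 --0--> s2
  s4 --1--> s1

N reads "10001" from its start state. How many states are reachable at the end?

4

Start: {s3}
read 1: {s0, s1, s2}
read 0: {s0, s2, s3}
read 0: {s0, s2, s3}
read 0: {s0, s2, s3}
read 1: {s0, s1, s2, s3}
Final reachable set {s0, s1, s2, s3} has 4 states.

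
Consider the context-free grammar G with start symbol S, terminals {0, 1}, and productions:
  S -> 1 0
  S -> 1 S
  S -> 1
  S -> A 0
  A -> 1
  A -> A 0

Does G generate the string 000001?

no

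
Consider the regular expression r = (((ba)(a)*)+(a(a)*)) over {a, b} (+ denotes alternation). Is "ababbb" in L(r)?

Neither ((ba)(a)*) nor (a(a)*) matches ababbb.

no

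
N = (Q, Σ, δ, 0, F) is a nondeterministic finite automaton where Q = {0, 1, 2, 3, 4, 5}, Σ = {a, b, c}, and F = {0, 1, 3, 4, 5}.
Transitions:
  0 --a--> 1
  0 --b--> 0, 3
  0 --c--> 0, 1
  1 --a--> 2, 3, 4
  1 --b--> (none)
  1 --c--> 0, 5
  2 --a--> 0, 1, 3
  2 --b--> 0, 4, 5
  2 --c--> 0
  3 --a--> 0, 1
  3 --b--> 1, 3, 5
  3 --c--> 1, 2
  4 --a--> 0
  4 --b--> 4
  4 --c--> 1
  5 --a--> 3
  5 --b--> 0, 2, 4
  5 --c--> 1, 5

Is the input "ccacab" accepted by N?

Start: {0}
read c: {0, 1}
read c: {0, 1, 5}
read a: {1, 2, 3, 4}
read c: {0, 1, 2, 5}
read a: {0, 1, 2, 3, 4}
read b: {0, 1, 3, 4, 5}
Reachable ∩ accepting = {0, 1, 3, 4, 5} — nonempty.

accepted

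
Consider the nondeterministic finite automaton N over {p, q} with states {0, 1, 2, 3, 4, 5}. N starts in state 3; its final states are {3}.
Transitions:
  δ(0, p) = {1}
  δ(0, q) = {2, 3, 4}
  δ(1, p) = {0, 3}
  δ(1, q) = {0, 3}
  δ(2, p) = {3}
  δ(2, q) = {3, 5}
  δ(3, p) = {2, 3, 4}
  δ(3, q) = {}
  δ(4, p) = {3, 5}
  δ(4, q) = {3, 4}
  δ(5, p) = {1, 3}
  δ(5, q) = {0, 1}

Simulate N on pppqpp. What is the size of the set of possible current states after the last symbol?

6

Start: {3}
read p: {2, 3, 4}
read p: {2, 3, 4, 5}
read p: {1, 2, 3, 4, 5}
read q: {0, 1, 3, 4, 5}
read p: {0, 1, 2, 3, 4, 5}
read p: {0, 1, 2, 3, 4, 5}
Final reachable set {0, 1, 2, 3, 4, 5} has 6 states.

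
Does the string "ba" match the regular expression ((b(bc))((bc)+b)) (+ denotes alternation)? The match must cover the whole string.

No split of ba into u·v has (b(bc)) matching u and ((bc)+b) matching v.

no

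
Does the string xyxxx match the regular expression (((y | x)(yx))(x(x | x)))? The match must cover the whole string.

Split as xyx·xx: ((y|x)(yx)) matches xyx and (x(x|x)) matches xx.

yes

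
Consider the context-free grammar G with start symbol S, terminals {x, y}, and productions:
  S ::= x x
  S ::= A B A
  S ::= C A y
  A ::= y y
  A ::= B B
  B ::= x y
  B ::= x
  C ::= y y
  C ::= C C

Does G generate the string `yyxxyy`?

S ⇒ CAy ⇒ yyAy ⇒ yyBBy ⇒ yyxBy ⇒ yyxxyy

yes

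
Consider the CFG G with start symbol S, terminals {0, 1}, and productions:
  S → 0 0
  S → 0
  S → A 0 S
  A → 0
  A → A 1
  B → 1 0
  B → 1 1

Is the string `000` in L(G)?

yes

S ⇒ A0S ⇒ 00S ⇒ 000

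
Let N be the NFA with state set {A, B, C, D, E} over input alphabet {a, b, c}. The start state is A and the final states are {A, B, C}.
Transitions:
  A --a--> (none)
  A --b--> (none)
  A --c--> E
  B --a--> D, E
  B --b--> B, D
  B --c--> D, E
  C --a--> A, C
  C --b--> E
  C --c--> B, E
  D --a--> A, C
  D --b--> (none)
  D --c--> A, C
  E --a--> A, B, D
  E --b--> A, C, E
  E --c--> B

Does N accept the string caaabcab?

Start: {A}
read c: {E}
read a: {A, B, D}
read a: {A, C, D, E}
read a: {A, B, C, D}
read b: {B, D, E}
read c: {A, B, C, D, E}
read a: {A, B, C, D, E}
read b: {A, B, C, D, E}
Reachable ∩ accepting = {A, B, C} — nonempty.

accepted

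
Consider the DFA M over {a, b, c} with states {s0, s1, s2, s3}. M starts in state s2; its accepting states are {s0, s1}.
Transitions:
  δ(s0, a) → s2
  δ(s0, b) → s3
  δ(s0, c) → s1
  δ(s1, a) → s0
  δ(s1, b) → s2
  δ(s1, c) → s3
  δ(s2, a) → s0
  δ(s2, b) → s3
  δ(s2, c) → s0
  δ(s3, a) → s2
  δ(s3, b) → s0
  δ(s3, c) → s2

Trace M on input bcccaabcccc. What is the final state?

s2 --b--> s3
s3 --c--> s2
s2 --c--> s0
s0 --c--> s1
s1 --a--> s0
s0 --a--> s2
s2 --b--> s3
s3 --c--> s2
s2 --c--> s0
s0 --c--> s1
s1 --c--> s3

s3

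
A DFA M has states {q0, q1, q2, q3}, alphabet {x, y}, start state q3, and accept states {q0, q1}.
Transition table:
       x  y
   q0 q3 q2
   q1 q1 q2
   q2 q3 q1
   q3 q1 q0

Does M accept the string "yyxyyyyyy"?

rejected

q3 --y--> q0
q0 --y--> q2
q2 --x--> q3
q3 --y--> q0
q0 --y--> q2
q2 --y--> q1
q1 --y--> q2
q2 --y--> q1
q1 --y--> q2
End in state q2, which is not an accepting state.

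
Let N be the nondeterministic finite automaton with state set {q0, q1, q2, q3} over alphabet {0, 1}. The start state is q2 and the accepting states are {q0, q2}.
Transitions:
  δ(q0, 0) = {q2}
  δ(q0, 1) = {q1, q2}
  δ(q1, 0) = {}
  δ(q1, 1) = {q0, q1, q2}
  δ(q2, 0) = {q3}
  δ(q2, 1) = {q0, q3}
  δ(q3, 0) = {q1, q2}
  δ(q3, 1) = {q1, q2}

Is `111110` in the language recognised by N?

accepted

Start: {q2}
read 1: {q0, q3}
read 1: {q1, q2}
read 1: {q0, q1, q2, q3}
read 1: {q0, q1, q2, q3}
read 1: {q0, q1, q2, q3}
read 0: {q1, q2, q3}
Reachable ∩ accepting = {q2} — nonempty.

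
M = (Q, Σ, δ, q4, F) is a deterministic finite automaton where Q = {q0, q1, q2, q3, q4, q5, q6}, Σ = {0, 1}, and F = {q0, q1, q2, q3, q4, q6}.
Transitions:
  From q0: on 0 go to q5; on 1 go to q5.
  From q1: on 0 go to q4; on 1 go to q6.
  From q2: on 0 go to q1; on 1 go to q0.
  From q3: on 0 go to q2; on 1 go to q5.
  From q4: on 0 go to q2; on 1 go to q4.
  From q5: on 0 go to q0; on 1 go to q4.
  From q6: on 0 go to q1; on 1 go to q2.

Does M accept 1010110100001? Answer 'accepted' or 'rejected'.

rejected

q4 --1--> q4
q4 --0--> q2
q2 --1--> q0
q0 --0--> q5
q5 --1--> q4
q4 --1--> q4
q4 --0--> q2
q2 --1--> q0
q0 --0--> q5
q5 --0--> q0
q0 --0--> q5
q5 --0--> q0
q0 --1--> q5
End in state q5, which is not an accepting state.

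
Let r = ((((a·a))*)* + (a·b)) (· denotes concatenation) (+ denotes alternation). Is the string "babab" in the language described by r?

Neither (((a·a))*)* nor (a·b) matches babab.

no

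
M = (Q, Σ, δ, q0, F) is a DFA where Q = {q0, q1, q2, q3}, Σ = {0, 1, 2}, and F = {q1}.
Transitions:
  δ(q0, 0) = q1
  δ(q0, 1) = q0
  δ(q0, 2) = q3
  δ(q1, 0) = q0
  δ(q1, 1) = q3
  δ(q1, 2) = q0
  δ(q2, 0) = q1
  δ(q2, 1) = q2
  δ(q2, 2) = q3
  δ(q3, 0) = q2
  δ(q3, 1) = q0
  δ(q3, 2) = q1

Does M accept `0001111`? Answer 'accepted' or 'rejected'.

rejected

q0 --0--> q1
q1 --0--> q0
q0 --0--> q1
q1 --1--> q3
q3 --1--> q0
q0 --1--> q0
q0 --1--> q0
End in state q0, which is not an accepting state.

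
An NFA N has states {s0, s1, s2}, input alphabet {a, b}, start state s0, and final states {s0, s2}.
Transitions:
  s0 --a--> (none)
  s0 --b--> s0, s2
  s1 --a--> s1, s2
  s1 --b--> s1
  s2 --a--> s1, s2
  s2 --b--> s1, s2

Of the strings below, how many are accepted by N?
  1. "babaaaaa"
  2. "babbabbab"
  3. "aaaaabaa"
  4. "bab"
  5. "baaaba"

4

"babaaaaa": accepted
"babbabbab": accepted
"aaaaabaa": rejected
"bab": accepted
"baaaba": accepted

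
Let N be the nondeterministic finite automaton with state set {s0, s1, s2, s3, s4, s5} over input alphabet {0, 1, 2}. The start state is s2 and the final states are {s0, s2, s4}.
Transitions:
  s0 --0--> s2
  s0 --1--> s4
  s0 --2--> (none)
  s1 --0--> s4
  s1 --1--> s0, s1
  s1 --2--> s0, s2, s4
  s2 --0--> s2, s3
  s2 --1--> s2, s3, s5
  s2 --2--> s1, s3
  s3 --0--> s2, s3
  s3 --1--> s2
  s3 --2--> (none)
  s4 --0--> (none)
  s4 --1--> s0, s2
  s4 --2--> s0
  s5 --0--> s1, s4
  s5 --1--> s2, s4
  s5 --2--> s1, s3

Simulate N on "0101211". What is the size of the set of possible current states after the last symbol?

6

Start: {s2}
read 0: {s2, s3}
read 1: {s2, s3, s5}
read 0: {s1, s2, s3, s4}
read 1: {s0, s1, s2, s3, s5}
read 2: {s0, s1, s2, s3, s4}
read 1: {s0, s1, s2, s3, s4, s5}
read 1: {s0, s1, s2, s3, s4, s5}
Final reachable set {s0, s1, s2, s3, s4, s5} has 6 states.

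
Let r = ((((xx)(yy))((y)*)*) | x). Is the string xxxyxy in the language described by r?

Neither (((xx)(yy))((y)*)*) nor x matches xxxyxy.

no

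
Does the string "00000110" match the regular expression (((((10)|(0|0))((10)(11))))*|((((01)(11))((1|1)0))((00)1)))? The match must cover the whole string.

Neither ((((10)|(0|0))((10)(11))))* nor ((((01)(11))((1|1)0))((00)1)) matches 00000110.

no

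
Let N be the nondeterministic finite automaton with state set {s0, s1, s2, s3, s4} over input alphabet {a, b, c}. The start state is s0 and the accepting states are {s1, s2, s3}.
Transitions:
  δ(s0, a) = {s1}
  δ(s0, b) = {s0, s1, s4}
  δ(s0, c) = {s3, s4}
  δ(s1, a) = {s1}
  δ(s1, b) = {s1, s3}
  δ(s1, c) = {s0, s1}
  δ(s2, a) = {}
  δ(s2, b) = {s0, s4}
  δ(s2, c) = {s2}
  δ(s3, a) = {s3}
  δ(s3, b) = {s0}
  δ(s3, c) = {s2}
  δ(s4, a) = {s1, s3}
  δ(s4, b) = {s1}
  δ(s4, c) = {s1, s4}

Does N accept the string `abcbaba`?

Start: {s0}
read a: {s1}
read b: {s1, s3}
read c: {s0, s1, s2}
read b: {s0, s1, s3, s4}
read a: {s1, s3}
read b: {s0, s1, s3}
read a: {s1, s3}
Reachable ∩ accepting = {s1, s3} — nonempty.

accepted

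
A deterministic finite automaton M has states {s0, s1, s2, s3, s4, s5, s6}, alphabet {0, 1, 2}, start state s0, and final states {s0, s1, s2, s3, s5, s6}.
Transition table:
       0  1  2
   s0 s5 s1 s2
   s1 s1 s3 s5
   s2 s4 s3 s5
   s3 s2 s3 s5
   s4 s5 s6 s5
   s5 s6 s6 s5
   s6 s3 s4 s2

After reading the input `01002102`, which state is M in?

s0 --0--> s5
s5 --1--> s6
s6 --0--> s3
s3 --0--> s2
s2 --2--> s5
s5 --1--> s6
s6 --0--> s3
s3 --2--> s5

s5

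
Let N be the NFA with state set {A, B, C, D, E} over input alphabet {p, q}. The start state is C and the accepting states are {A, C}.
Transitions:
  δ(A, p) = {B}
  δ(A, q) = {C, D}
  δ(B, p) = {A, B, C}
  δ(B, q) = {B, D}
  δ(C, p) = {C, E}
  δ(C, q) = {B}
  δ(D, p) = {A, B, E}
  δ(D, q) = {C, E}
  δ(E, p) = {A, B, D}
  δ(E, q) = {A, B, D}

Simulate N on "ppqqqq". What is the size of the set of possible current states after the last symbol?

Start: {C}
read p: {C, E}
read p: {A, B, C, D, E}
read q: {A, B, C, D, E}
read q: {A, B, C, D, E}
read q: {A, B, C, D, E}
read q: {A, B, C, D, E}
Final reachable set {A, B, C, D, E} has 5 states.

5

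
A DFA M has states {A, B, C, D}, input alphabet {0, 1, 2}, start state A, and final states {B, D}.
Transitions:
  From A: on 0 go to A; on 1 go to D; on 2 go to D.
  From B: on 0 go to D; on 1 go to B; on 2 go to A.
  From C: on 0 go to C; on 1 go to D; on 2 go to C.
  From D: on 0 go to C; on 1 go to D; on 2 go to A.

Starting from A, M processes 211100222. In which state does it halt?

A --2--> D
D --1--> D
D --1--> D
D --1--> D
D --0--> C
C --0--> C
C --2--> C
C --2--> C
C --2--> C

C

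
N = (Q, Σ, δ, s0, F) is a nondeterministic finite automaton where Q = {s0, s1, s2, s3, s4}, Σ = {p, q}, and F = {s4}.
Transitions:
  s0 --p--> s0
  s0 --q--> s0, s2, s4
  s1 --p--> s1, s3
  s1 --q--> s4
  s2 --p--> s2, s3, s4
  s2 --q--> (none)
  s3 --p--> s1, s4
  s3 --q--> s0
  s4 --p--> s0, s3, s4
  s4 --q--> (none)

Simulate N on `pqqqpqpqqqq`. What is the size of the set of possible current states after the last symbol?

Start: {s0}
read p: {s0}
read q: {s0, s2, s4}
read q: {s0, s2, s4}
read q: {s0, s2, s4}
read p: {s0, s2, s3, s4}
read q: {s0, s2, s4}
read p: {s0, s2, s3, s4}
read q: {s0, s2, s4}
read q: {s0, s2, s4}
read q: {s0, s2, s4}
read q: {s0, s2, s4}
Final reachable set {s0, s2, s4} has 3 states.

3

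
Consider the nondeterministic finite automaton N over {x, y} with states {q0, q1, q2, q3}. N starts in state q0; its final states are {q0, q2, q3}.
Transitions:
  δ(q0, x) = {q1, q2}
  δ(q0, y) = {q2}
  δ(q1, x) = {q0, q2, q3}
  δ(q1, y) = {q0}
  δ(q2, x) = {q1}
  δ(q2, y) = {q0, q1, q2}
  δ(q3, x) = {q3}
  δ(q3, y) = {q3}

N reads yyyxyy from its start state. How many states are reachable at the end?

4

Start: {q0}
read y: {q2}
read y: {q0, q1, q2}
read y: {q0, q1, q2}
read x: {q0, q1, q2, q3}
read y: {q0, q1, q2, q3}
read y: {q0, q1, q2, q3}
Final reachable set {q0, q1, q2, q3} has 4 states.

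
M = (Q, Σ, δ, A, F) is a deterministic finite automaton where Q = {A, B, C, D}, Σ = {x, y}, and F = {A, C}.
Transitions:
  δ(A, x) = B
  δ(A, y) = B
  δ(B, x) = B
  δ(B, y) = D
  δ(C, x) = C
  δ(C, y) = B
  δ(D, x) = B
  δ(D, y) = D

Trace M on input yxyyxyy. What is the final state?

D

A --y--> B
B --x--> B
B --y--> D
D --y--> D
D --x--> B
B --y--> D
D --y--> D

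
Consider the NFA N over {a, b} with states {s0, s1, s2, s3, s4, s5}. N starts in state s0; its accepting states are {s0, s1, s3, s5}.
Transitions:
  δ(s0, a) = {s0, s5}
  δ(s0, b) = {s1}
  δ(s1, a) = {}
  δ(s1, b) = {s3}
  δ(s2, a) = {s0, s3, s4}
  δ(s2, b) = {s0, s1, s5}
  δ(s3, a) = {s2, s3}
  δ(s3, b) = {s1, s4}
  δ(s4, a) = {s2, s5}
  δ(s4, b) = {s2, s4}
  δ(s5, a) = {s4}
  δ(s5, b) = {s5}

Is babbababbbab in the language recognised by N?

rejected

Start: {s0}
read b: {s1}
read a: {}
The reachable set is empty and stays empty for the remaining 10 symbols.
Reachable ∩ accepting = {} — empty.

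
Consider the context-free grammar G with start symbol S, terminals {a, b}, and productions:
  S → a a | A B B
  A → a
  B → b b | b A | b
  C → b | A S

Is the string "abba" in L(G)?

S ⇒ ABB ⇒ aBB ⇒ abB ⇒ abbA ⇒ abba

yes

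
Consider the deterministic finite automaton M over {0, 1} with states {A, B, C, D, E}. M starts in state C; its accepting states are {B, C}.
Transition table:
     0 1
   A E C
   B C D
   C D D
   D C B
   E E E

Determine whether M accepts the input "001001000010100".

rejected

C --0--> D
D --0--> C
C --1--> D
D --0--> C
C --0--> D
D --1--> B
B --0--> C
C --0--> D
D --0--> C
C --0--> D
D --1--> B
B --0--> C
C --1--> D
D --0--> C
C --0--> D
End in state D, which is not an accepting state.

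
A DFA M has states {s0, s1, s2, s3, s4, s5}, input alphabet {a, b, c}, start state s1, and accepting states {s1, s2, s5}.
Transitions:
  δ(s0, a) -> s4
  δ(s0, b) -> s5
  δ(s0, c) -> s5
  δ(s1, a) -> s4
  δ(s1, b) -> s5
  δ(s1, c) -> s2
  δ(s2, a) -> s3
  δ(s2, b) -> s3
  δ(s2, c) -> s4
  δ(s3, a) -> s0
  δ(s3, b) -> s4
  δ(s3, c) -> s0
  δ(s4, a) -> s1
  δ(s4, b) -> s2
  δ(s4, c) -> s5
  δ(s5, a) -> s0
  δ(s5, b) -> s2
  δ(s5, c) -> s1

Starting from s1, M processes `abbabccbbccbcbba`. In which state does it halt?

s3

s1 --a--> s4
s4 --b--> s2
s2 --b--> s3
s3 --a--> s0
s0 --b--> s5
s5 --c--> s1
s1 --c--> s2
s2 --b--> s3
s3 --b--> s4
s4 --c--> s5
s5 --c--> s1
s1 --b--> s5
s5 --c--> s1
s1 --b--> s5
s5 --b--> s2
s2 --a--> s3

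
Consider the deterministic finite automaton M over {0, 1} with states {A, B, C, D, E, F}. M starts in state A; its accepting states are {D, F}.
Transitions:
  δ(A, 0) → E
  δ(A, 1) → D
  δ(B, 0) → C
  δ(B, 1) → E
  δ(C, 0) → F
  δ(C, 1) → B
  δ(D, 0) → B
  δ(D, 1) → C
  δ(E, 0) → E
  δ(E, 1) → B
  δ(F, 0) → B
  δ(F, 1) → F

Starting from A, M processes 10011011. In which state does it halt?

A --1--> D
D --0--> B
B --0--> C
C --1--> B
B --1--> E
E --0--> E
E --1--> B
B --1--> E

E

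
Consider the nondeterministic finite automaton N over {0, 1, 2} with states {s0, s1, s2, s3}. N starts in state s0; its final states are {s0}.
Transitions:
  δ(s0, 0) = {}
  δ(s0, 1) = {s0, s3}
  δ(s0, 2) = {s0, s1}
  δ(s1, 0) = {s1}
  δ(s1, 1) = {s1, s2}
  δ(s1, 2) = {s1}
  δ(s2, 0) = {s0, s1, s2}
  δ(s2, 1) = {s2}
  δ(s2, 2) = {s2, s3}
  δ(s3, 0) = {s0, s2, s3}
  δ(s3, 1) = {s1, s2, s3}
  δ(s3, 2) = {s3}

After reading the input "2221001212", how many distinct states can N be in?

Start: {s0}
read 2: {s0, s1}
read 2: {s0, s1}
read 2: {s0, s1}
read 1: {s0, s1, s2, s3}
read 0: {s0, s1, s2, s3}
read 0: {s0, s1, s2, s3}
read 1: {s0, s1, s2, s3}
read 2: {s0, s1, s2, s3}
read 1: {s0, s1, s2, s3}
read 2: {s0, s1, s2, s3}
Final reachable set {s0, s1, s2, s3} has 4 states.

4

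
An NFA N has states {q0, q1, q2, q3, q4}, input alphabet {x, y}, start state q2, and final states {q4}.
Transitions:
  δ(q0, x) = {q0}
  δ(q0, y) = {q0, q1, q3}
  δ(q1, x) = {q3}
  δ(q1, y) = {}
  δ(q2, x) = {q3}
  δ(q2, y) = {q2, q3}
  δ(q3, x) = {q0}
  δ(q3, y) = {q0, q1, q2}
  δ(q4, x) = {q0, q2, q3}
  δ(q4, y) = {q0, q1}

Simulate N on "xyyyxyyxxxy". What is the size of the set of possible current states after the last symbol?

Start: {q2}
read x: {q3}
read y: {q0, q1, q2}
read y: {q0, q1, q2, q3}
read y: {q0, q1, q2, q3}
read x: {q0, q3}
read y: {q0, q1, q2, q3}
read y: {q0, q1, q2, q3}
read x: {q0, q3}
read x: {q0}
read x: {q0}
read y: {q0, q1, q3}
Final reachable set {q0, q1, q3} has 3 states.

3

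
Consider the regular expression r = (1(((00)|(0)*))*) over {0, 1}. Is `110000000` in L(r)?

no

No split of 110000000 into u·v has 1 matching u and (((00)|(0)*))* matching v.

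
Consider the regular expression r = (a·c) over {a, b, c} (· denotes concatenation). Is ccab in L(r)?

no

No split of ccab into u·v has a matching u and c matching v.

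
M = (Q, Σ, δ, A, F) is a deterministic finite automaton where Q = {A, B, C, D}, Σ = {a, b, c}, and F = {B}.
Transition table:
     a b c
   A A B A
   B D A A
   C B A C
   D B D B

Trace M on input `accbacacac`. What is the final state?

A --a--> A
A --c--> A
A --c--> A
A --b--> B
B --a--> D
D --c--> B
B --a--> D
D --c--> B
B --a--> D
D --c--> B

B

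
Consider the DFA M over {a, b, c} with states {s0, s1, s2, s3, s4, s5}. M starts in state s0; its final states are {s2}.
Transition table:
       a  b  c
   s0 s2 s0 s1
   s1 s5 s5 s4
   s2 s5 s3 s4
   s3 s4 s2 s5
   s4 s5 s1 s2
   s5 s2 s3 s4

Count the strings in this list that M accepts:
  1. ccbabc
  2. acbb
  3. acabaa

0

ccbabc: rejected
acbb: rejected
acabaa: rejected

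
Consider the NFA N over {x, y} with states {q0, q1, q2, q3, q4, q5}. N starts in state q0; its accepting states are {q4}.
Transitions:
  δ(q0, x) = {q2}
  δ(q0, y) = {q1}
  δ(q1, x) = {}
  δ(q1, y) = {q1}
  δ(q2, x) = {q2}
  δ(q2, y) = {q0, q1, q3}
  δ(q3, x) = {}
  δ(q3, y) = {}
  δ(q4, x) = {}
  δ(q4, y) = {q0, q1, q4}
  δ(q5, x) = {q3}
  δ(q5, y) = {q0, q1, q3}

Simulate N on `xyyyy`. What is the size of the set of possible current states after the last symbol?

1

Start: {q0}
read x: {q2}
read y: {q0, q1, q3}
read y: {q1}
read y: {q1}
read y: {q1}
Final reachable set {q1} has 1 state.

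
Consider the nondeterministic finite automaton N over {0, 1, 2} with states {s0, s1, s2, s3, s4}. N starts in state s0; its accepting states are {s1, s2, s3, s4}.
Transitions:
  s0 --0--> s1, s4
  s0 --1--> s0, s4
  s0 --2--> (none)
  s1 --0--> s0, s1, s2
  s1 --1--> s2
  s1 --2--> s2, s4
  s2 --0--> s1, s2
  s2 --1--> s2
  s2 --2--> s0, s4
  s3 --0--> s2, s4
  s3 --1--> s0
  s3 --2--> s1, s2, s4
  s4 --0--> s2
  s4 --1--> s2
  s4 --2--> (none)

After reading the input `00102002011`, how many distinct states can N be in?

1

Start: {s0}
read 0: {s1, s4}
read 0: {s0, s1, s2}
read 1: {s0, s2, s4}
read 0: {s1, s2, s4}
read 2: {s0, s2, s4}
read 0: {s1, s2, s4}
read 0: {s0, s1, s2}
read 2: {s0, s2, s4}
read 0: {s1, s2, s4}
read 1: {s2}
read 1: {s2}
Final reachable set {s2} has 1 state.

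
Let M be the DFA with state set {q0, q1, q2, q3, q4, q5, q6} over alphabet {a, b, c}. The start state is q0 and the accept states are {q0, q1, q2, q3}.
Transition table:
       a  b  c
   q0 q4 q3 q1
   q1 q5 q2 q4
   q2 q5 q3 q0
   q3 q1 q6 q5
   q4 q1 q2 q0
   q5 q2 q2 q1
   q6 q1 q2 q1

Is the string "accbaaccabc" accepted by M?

accepted

q0 --a--> q4
q4 --c--> q0
q0 --c--> q1
q1 --b--> q2
q2 --a--> q5
q5 --a--> q2
q2 --c--> q0
q0 --c--> q1
q1 --a--> q5
q5 --b--> q2
q2 --c--> q0
End in state q0, which is an accepting state.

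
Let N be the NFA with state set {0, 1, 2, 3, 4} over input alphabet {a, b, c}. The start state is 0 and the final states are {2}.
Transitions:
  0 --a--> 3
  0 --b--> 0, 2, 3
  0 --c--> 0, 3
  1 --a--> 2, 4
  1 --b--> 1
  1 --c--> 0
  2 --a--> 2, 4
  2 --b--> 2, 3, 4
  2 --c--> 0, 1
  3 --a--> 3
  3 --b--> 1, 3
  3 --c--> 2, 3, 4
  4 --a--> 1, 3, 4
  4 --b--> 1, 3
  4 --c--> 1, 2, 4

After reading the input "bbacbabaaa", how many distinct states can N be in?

Start: {0}
read b: {0, 2, 3}
read b: {0, 1, 2, 3, 4}
read a: {1, 2, 3, 4}
read c: {0, 1, 2, 3, 4}
read b: {0, 1, 2, 3, 4}
read a: {1, 2, 3, 4}
read b: {1, 2, 3, 4}
read a: {1, 2, 3, 4}
read a: {1, 2, 3, 4}
read a: {1, 2, 3, 4}
Final reachable set {1, 2, 3, 4} has 4 states.

4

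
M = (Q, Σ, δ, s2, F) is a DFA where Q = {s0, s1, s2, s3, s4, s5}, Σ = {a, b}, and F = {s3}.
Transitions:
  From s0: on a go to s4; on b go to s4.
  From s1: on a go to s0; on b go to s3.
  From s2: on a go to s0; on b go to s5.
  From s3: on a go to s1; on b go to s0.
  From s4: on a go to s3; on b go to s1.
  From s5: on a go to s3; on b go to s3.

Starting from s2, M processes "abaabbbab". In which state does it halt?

s0

s2 --a--> s0
s0 --b--> s4
s4 --a--> s3
s3 --a--> s1
s1 --b--> s3
s3 --b--> s0
s0 --b--> s4
s4 --a--> s3
s3 --b--> s0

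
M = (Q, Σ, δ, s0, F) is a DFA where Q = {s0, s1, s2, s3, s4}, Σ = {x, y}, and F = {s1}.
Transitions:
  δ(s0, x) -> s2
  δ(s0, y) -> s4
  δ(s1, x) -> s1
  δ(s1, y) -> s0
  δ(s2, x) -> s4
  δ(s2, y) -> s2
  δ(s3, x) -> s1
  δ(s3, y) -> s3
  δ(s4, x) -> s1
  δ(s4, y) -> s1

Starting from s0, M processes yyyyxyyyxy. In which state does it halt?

s0 --y--> s4
s4 --y--> s1
s1 --y--> s0
s0 --y--> s4
s4 --x--> s1
s1 --y--> s0
s0 --y--> s4
s4 --y--> s1
s1 --x--> s1
s1 --y--> s0

s0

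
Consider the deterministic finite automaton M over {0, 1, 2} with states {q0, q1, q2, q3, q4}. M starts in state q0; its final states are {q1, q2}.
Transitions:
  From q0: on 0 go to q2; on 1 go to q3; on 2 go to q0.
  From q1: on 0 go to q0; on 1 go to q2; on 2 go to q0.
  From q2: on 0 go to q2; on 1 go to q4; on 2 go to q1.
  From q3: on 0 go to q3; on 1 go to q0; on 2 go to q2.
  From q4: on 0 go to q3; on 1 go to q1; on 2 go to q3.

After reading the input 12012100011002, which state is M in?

q0 --1--> q3
q3 --2--> q2
q2 --0--> q2
q2 --1--> q4
q4 --2--> q3
q3 --1--> q0
q0 --0--> q2
q2 --0--> q2
q2 --0--> q2
q2 --1--> q4
q4 --1--> q1
q1 --0--> q0
q0 --0--> q2
q2 --2--> q1

q1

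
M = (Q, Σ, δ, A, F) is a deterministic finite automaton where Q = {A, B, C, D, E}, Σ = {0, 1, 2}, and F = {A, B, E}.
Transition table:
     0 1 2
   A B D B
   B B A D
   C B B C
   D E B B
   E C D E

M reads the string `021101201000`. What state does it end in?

A --0--> B
B --2--> D
D --1--> B
B --1--> A
A --0--> B
B --1--> A
A --2--> B
B --0--> B
B --1--> A
A --0--> B
B --0--> B
B --0--> B

B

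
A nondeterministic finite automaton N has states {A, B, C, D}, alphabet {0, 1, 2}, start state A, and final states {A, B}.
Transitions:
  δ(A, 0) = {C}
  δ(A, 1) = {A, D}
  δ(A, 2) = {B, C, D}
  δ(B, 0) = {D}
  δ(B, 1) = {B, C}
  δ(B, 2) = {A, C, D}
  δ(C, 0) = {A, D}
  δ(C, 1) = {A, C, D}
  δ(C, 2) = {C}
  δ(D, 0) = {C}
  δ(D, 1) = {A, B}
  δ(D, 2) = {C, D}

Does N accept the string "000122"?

Start: {A}
read 0: {C}
read 0: {A, D}
read 0: {C}
read 1: {A, C, D}
read 2: {B, C, D}
read 2: {A, C, D}
Reachable ∩ accepting = {A} — nonempty.

accepted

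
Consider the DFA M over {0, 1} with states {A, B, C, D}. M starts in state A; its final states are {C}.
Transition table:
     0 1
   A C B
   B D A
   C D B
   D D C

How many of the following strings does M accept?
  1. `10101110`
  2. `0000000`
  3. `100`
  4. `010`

1

`10101110`: accepted
`0000000`: rejected
`100`: rejected
`010`: rejected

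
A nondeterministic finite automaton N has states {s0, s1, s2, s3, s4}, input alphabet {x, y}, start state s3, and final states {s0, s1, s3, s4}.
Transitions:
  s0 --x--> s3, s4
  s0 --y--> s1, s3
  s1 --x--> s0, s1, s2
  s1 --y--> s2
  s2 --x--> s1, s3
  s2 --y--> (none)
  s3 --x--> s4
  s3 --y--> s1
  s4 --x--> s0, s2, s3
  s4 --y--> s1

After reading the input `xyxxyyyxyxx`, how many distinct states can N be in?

Start: {s3}
read x: {s4}
read y: {s1}
read x: {s0, s1, s2}
read x: {s0, s1, s2, s3, s4}
read y: {s1, s2, s3}
read y: {s1, s2}
read y: {s2}
read x: {s1, s3}
read y: {s1, s2}
read x: {s0, s1, s2, s3}
read x: {s0, s1, s2, s3, s4}
Final reachable set {s0, s1, s2, s3, s4} has 5 states.

5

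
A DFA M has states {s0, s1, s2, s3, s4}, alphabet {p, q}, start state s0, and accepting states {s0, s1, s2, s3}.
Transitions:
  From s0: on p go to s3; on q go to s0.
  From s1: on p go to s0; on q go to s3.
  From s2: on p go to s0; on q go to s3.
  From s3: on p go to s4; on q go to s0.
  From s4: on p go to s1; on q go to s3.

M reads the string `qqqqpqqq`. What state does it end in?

s0

s0 --q--> s0
s0 --q--> s0
s0 --q--> s0
s0 --q--> s0
s0 --p--> s3
s3 --q--> s0
s0 --q--> s0
s0 --q--> s0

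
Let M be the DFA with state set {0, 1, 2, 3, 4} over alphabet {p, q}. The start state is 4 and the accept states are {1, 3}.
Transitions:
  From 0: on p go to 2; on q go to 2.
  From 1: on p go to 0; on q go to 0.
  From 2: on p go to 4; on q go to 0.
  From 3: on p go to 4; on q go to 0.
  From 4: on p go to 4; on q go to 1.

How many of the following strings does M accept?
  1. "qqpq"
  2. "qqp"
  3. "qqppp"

"qqpq": rejected
"qqp": rejected
"qqppp": rejected

0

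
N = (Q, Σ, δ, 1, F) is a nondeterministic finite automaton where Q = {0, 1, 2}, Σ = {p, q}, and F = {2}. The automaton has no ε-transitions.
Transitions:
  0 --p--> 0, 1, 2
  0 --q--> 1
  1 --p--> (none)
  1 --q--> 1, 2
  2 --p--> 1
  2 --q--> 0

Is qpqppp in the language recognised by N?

rejected

Start: {1}
read q: {1, 2}
read p: {1}
read q: {1, 2}
read p: {1}
read p: {}
The reachable set is empty and stays empty for the remaining 1 symbol.
Reachable ∩ accepting = {} — empty.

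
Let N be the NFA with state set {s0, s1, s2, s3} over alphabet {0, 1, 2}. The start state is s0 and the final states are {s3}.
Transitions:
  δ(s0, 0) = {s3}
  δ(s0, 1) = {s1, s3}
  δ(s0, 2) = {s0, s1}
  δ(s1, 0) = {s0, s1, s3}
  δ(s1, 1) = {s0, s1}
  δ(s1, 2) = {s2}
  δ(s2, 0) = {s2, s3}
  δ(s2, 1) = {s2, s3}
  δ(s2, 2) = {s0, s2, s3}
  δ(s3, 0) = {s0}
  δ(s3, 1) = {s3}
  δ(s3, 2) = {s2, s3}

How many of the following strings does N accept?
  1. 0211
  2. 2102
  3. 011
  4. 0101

0211: accepted
2102: accepted
011: accepted
0101: accepted

4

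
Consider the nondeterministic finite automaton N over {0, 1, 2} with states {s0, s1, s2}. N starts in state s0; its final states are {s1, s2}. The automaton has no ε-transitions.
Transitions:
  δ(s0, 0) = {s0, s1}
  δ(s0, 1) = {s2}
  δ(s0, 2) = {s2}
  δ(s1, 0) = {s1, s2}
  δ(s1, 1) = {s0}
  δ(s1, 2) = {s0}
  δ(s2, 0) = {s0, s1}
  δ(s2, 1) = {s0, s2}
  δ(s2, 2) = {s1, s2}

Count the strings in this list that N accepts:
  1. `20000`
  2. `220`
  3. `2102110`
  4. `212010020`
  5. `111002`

5

`20000`: accepted
`220`: accepted
`2102110`: accepted
`212010020`: accepted
`111002`: accepted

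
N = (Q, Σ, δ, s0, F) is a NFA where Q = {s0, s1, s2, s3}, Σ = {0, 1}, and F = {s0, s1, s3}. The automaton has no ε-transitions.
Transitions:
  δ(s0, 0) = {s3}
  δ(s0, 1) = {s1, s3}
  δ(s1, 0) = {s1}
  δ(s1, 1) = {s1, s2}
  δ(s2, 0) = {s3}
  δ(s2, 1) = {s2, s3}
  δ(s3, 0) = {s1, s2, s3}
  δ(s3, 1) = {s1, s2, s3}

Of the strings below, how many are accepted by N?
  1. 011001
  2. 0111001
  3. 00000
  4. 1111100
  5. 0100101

011001: accepted
0111001: accepted
00000: accepted
1111100: accepted
0100101: accepted

5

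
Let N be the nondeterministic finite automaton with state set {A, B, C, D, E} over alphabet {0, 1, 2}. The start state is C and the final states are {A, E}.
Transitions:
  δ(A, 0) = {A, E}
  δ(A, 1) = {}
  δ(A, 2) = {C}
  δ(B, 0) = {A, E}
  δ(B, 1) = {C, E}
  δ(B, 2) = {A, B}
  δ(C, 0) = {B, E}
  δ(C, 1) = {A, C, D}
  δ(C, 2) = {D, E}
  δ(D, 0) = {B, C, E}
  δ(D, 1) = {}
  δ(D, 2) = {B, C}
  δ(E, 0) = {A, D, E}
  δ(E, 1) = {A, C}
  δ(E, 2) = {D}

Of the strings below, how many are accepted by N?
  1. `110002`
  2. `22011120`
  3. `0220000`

`110002`: accepted
`22011120`: accepted
`0220000`: accepted

3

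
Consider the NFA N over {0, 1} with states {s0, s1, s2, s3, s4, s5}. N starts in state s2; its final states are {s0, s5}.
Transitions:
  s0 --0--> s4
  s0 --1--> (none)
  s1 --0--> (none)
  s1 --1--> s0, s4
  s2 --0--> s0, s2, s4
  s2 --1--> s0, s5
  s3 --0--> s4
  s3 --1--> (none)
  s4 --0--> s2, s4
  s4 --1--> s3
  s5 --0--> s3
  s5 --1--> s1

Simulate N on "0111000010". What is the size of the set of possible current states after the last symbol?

Start: {s2}
read 0: {s0, s2, s4}
read 1: {s0, s3, s5}
read 1: {s1}
read 1: {s0, s4}
read 0: {s2, s4}
read 0: {s0, s2, s4}
read 0: {s0, s2, s4}
read 0: {s0, s2, s4}
read 1: {s0, s3, s5}
read 0: {s3, s4}
Final reachable set {s3, s4} has 2 states.

2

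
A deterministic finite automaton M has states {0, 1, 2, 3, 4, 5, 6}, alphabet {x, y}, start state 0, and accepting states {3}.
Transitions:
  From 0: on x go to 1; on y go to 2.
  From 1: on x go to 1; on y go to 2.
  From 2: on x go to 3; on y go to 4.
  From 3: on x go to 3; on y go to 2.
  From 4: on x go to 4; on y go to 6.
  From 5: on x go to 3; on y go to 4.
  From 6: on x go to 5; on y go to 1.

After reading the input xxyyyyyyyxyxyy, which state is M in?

1

0 --x--> 1
1 --x--> 1
1 --y--> 2
2 --y--> 4
4 --y--> 6
6 --y--> 1
1 --y--> 2
2 --y--> 4
4 --y--> 6
6 --x--> 5
5 --y--> 4
4 --x--> 4
4 --y--> 6
6 --y--> 1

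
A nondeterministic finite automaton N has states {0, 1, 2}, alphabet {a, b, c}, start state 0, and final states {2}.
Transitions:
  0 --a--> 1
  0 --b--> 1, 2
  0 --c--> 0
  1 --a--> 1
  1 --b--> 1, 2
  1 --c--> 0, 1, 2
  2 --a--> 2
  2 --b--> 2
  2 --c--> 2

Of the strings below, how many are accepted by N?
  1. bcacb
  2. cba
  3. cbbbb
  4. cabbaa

4

bcacb: accepted
cba: accepted
cbbbb: accepted
cabbaa: accepted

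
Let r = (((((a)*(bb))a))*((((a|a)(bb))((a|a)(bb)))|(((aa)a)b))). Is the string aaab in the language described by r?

yes

Split as ε·aaab: ((((a)*(bb))a))* matches ε and ((((a|a)(bb))((a|a)(bb)))|(((aa)a)b)) matches aaab.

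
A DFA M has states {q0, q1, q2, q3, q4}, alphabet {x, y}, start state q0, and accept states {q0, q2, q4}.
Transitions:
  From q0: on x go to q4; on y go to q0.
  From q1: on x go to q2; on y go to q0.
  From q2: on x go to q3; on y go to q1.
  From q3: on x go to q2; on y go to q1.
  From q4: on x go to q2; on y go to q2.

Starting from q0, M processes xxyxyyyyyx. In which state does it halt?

q0 --x--> q4
q4 --x--> q2
q2 --y--> q1
q1 --x--> q2
q2 --y--> q1
q1 --y--> q0
q0 --y--> q0
q0 --y--> q0
q0 --y--> q0
q0 --x--> q4

q4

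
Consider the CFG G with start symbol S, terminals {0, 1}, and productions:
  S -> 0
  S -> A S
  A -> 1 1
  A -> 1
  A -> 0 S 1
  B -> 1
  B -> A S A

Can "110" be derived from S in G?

S ⇒ AS ⇒ 11S ⇒ 110

yes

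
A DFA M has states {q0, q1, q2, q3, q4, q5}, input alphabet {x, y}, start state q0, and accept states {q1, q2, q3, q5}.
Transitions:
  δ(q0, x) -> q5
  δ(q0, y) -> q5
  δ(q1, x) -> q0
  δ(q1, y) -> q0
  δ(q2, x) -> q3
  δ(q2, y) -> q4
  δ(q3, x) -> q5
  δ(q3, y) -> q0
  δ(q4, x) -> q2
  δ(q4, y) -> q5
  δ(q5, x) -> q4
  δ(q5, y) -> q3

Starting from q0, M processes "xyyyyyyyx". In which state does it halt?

q0 --x--> q5
q5 --y--> q3
q3 --y--> q0
q0 --y--> q5
q5 --y--> q3
q3 --y--> q0
q0 --y--> q5
q5 --y--> q3
q3 --x--> q5

q5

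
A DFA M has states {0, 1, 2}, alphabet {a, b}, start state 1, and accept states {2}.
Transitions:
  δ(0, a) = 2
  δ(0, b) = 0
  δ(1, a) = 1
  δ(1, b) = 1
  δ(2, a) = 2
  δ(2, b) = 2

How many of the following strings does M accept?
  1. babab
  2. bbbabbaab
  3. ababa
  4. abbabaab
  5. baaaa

babab: rejected
bbbabbaab: rejected
ababa: rejected
abbabaab: rejected
baaaa: rejected

0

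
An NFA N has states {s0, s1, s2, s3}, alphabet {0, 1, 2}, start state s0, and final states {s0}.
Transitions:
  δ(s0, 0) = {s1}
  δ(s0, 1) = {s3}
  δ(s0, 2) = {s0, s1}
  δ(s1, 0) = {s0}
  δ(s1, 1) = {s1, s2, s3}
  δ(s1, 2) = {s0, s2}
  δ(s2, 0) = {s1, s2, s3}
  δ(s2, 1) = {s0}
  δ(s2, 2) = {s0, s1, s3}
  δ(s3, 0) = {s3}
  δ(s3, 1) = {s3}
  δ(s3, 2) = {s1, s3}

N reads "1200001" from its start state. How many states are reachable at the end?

3

Start: {s0}
read 1: {s3}
read 2: {s1, s3}
read 0: {s0, s3}
read 0: {s1, s3}
read 0: {s0, s3}
read 0: {s1, s3}
read 1: {s1, s2, s3}
Final reachable set {s1, s2, s3} has 3 states.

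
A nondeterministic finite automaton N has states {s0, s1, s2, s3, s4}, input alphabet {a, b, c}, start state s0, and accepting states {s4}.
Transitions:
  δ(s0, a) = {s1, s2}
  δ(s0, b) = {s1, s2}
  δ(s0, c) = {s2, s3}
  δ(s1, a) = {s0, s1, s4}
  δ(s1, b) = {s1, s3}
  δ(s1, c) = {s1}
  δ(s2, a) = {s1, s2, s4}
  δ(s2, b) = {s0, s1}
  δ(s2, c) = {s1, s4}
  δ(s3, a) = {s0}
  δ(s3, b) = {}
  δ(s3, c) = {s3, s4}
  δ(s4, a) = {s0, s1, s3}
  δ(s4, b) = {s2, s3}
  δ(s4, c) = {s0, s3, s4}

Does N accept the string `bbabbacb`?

Start: {s0}
read b: {s1, s2}
read b: {s0, s1, s3}
read a: {s0, s1, s2, s4}
read b: {s0, s1, s2, s3}
read b: {s0, s1, s2, s3}
read a: {s0, s1, s2, s4}
read c: {s0, s1, s2, s3, s4}
read b: {s0, s1, s2, s3}
Reachable ∩ accepting = {} — empty.

rejected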